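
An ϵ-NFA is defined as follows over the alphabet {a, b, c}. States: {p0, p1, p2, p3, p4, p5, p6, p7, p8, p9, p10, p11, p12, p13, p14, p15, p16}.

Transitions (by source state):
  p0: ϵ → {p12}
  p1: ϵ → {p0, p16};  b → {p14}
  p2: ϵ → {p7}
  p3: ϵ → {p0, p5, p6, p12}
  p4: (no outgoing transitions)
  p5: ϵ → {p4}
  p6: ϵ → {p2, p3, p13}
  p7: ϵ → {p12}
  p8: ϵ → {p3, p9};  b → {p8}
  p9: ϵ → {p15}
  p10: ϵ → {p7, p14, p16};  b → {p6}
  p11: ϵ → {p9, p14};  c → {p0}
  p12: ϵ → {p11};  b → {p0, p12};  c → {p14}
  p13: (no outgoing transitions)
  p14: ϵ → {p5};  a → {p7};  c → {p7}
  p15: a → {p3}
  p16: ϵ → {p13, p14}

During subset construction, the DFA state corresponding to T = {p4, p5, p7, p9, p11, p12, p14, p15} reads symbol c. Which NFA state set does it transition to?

p11 on c → {p0}.
p12 on c → {p14}.
p14 on c → {p7}.
No c-transition from p4, p5, p7, p9, p15.
Union after reading c: {p0, p7, p14}.
Now take the ϵ-closure:
From p0 via ϵ: add p12.
From p14 via ϵ: add p5.
From p5 via ϵ: add p4.
From p12 via ϵ: add p11.
From p11 via ϵ: add p9.
From p9 via ϵ: add p15.
No new states can be added; the closed set is {p0, p4, p5, p7, p9, p11, p12, p14, p15}.

{p0, p4, p5, p7, p9, p11, p12, p14, p15}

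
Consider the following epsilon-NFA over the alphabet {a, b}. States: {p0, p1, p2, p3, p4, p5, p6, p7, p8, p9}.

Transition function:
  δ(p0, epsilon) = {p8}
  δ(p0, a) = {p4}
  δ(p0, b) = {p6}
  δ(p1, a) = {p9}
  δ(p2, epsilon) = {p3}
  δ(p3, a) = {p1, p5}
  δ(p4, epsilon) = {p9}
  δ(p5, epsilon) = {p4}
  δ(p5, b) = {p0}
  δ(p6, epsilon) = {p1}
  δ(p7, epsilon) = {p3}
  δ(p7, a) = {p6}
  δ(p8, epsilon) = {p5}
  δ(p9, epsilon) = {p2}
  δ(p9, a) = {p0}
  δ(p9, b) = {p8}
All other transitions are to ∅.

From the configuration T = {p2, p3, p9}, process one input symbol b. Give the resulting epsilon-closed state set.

p9 on b → {p8}.
No b-transition from p2, p3.
Union after reading b: {p8}.
Now take the epsilon-closure:
From p8 via epsilon: add p5.
From p5 via epsilon: add p4.
From p4 via epsilon: add p9.
From p9 via epsilon: add p2.
From p2 via epsilon: add p3.
No new states can be added; the closed set is {p2, p3, p4, p5, p8, p9}.

{p2, p3, p4, p5, p8, p9}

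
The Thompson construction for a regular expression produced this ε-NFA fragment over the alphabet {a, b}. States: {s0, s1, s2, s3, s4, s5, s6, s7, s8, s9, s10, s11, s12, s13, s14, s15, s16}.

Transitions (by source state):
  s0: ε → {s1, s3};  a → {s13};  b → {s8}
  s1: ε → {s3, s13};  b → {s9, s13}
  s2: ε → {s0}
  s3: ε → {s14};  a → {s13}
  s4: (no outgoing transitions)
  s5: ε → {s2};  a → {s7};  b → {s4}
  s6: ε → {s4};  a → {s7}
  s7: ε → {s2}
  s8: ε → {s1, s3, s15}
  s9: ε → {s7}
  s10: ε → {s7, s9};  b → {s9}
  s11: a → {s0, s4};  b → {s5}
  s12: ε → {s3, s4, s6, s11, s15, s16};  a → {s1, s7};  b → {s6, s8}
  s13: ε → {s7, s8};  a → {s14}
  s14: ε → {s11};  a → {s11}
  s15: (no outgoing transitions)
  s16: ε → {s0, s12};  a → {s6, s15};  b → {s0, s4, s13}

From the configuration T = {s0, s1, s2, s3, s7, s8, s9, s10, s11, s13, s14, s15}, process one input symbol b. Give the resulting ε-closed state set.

{s0, s1, s2, s3, s5, s7, s8, s9, s11, s13, s14, s15}

s0 on b → {s8}.
s1 on b → {s9, s13}.
s10 on b → {s9}.
s11 on b → {s5}.
No b-transition from s2, s3, s7, s8, s9, s13, s14, s15.
Union after reading b: {s5, s8, s9, s13}.
Now take the ε-closure:
From s5 via ε: add s2.
From s8 via ε: add s1, s3, s15.
From s9 via ε: add s7.
From s2 via ε: add s0.
From s3 via ε: add s14.
From s14 via ε: add s11.
No new states can be added; the closed set is {s0, s1, s2, s3, s5, s7, s8, s9, s11, s13, s14, s15}.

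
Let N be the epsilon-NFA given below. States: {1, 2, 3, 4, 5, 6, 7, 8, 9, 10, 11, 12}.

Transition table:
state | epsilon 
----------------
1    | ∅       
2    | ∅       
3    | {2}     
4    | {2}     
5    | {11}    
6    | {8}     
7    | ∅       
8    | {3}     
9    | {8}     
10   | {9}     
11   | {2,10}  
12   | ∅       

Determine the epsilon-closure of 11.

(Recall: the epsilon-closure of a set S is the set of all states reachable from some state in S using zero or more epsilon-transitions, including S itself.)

Start with {11}.
From 11 via epsilon: add 2, 10.
From 10 via epsilon: add 9.
From 9 via epsilon: add 8.
From 8 via epsilon: add 3.
No new states can be added; the closed set is {2, 3, 8, 9, 10, 11}.

{2, 3, 8, 9, 10, 11}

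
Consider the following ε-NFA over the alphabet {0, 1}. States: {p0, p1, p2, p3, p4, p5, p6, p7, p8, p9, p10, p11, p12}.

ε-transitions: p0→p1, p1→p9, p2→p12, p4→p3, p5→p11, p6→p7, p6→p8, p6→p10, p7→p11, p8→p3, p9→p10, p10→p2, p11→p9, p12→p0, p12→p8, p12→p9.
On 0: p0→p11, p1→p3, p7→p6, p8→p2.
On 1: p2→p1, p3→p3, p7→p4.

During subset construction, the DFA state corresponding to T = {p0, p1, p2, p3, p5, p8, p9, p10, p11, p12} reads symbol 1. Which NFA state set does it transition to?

p2 on 1 → {p1}.
p3 on 1 → {p3}.
No 1-transition from p0, p1, p5, p8, p9, p10, p11, p12.
Union after reading 1: {p1, p3}.
Now take the ε-closure:
From p1 via ε: add p9.
From p9 via ε: add p10.
From p10 via ε: add p2.
From p2 via ε: add p12.
From p12 via ε: add p0, p8.
No new states can be added; the closed set is {p0, p1, p2, p3, p8, p9, p10, p12}.

{p0, p1, p2, p3, p8, p9, p10, p12}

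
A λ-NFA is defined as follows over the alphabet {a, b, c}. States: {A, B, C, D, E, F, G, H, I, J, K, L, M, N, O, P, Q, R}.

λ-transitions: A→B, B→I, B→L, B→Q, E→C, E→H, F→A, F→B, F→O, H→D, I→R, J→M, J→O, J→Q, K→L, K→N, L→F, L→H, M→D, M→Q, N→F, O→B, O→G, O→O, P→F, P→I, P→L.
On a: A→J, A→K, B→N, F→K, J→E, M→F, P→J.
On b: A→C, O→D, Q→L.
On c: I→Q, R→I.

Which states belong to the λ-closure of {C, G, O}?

{A, B, C, D, F, G, H, I, L, O, Q, R}

Start with {C, G, O}.
From O via λ: add B.
From B via λ: add I, L, Q.
From I via λ: add R.
From L via λ: add F, H.
From F via λ: add A.
From H via λ: add D.
No new states can be added; the closed set is {A, B, C, D, F, G, H, I, L, O, Q, R}.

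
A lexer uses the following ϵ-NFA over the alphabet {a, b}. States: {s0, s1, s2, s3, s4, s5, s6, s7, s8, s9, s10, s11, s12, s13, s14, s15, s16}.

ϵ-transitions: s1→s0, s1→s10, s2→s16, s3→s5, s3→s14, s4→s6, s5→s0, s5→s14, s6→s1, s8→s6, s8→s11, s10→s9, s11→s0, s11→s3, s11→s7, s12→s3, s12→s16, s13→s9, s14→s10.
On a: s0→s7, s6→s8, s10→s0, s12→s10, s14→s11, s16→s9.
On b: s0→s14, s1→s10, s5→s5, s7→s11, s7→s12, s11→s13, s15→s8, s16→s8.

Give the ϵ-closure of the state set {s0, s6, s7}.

Start with {s0, s6, s7}.
From s6 via ϵ: add s1.
From s1 via ϵ: add s10.
From s10 via ϵ: add s9.
No new states can be added; the closed set is {s0, s1, s6, s7, s9, s10}.

{s0, s1, s6, s7, s9, s10}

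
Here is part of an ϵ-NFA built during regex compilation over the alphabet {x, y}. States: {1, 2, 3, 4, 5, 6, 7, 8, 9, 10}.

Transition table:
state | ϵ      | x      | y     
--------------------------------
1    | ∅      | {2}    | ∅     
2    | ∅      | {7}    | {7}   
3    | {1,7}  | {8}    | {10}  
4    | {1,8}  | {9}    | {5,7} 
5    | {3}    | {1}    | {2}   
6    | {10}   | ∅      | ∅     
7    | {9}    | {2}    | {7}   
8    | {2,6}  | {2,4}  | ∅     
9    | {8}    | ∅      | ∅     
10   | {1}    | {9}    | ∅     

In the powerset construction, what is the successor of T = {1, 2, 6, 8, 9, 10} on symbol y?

2 on y → {7}.
No y-transition from 1, 6, 8, 9, 10.
Union after reading y: {7}.
Now take the ϵ-closure:
From 7 via ϵ: add 9.
From 9 via ϵ: add 8.
From 8 via ϵ: add 2, 6.
From 6 via ϵ: add 10.
From 10 via ϵ: add 1.
No new states can be added; the closed set is {1, 2, 6, 7, 8, 9, 10}.

{1, 2, 6, 7, 8, 9, 10}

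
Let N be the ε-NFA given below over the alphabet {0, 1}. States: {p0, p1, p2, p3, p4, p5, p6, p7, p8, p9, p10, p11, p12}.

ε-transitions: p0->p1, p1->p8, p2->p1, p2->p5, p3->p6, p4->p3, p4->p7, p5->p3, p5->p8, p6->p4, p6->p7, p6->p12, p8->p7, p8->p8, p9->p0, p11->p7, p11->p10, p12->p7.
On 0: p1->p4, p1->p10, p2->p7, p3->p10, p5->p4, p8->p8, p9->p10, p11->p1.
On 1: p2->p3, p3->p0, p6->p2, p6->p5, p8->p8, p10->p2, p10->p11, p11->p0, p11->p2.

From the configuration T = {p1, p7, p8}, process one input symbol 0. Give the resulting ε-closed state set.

{p3, p4, p6, p7, p8, p10, p12}

p1 on 0 → {p4, p10}.
p8 on 0 → {p8}.
No 0-transition from p7.
Union after reading 0: {p4, p8, p10}.
Now take the ε-closure:
From p4 via ε: add p3, p7.
From p3 via ε: add p6.
From p6 via ε: add p12.
No new states can be added; the closed set is {p3, p4, p6, p7, p8, p10, p12}.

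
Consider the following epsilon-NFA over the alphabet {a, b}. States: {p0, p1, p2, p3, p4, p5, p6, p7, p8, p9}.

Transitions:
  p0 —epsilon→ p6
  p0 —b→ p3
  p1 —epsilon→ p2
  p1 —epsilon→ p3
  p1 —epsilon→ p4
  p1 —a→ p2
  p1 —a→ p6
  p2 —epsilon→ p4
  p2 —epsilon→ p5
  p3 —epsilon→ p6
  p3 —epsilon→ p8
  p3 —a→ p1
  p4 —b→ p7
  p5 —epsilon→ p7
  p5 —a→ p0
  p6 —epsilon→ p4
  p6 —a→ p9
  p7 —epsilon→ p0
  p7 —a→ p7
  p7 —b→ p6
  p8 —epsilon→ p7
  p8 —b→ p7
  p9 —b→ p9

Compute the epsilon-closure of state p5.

{p0, p4, p5, p6, p7}

Start with {p5}.
From p5 via epsilon: add p7.
From p7 via epsilon: add p0.
From p0 via epsilon: add p6.
From p6 via epsilon: add p4.
No new states can be added; the closed set is {p0, p4, p5, p6, p7}.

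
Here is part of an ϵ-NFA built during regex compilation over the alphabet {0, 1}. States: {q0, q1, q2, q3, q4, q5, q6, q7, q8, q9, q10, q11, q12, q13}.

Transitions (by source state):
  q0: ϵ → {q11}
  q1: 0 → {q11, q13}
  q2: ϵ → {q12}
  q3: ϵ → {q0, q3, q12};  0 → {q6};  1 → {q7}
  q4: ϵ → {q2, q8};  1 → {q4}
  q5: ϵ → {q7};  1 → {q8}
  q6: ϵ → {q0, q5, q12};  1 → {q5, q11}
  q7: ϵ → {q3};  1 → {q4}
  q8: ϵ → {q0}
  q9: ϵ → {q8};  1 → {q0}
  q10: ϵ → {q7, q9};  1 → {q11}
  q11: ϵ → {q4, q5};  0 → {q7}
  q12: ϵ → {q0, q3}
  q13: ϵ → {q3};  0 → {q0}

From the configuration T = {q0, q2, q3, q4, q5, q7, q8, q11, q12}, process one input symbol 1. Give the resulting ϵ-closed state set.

{q0, q2, q3, q4, q5, q7, q8, q11, q12}

q3 on 1 → {q7}.
q4 on 1 → {q4}.
q5 on 1 → {q8}.
q7 on 1 → {q4}.
No 1-transition from q0, q2, q8, q11, q12.
Union after reading 1: {q4, q7, q8}.
Now take the ϵ-closure:
From q4 via ϵ: add q2.
From q7 via ϵ: add q3.
From q8 via ϵ: add q0.
From q0 via ϵ: add q11.
From q2 via ϵ: add q12.
From q11 via ϵ: add q5.
No new states can be added; the closed set is {q0, q2, q3, q4, q5, q7, q8, q11, q12}.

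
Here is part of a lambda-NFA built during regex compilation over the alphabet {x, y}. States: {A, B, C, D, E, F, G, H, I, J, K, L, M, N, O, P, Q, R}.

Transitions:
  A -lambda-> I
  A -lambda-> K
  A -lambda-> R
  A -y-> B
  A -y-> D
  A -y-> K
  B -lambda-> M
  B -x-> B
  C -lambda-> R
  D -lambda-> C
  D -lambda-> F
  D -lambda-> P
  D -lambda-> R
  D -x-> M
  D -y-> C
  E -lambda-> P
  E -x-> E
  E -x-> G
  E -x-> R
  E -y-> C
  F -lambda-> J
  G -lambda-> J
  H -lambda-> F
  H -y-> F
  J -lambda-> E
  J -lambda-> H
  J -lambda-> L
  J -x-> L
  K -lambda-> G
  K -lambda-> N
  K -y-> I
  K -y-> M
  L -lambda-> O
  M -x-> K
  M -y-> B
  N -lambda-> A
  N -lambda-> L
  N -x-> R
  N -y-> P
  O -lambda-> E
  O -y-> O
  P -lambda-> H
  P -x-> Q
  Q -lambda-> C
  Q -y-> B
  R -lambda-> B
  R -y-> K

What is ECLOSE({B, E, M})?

Start with {B, E, M}.
From E via lambda: add P.
From P via lambda: add H.
From H via lambda: add F.
From F via lambda: add J.
From J via lambda: add L.
From L via lambda: add O.
No new states can be added; the closed set is {B, E, F, H, J, L, M, O, P}.

{B, E, F, H, J, L, M, O, P}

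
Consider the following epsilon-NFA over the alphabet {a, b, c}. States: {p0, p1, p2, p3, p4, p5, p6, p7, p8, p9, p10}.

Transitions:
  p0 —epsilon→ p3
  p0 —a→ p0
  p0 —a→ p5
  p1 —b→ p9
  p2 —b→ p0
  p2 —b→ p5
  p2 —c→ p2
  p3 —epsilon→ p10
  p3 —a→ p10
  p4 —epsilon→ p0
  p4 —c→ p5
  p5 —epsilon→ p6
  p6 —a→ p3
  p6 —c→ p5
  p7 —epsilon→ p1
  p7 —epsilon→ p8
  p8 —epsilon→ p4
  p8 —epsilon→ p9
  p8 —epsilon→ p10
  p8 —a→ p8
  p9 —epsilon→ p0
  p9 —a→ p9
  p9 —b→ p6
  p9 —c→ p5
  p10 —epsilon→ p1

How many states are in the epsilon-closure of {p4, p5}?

Start with {p4, p5}.
From p4 via epsilon: add p0.
From p5 via epsilon: add p6.
From p0 via epsilon: add p3.
From p3 via epsilon: add p10.
From p10 via epsilon: add p1.
epsilon-closure = {p0, p1, p3, p4, p5, p6, p10}, which has 7 states.

7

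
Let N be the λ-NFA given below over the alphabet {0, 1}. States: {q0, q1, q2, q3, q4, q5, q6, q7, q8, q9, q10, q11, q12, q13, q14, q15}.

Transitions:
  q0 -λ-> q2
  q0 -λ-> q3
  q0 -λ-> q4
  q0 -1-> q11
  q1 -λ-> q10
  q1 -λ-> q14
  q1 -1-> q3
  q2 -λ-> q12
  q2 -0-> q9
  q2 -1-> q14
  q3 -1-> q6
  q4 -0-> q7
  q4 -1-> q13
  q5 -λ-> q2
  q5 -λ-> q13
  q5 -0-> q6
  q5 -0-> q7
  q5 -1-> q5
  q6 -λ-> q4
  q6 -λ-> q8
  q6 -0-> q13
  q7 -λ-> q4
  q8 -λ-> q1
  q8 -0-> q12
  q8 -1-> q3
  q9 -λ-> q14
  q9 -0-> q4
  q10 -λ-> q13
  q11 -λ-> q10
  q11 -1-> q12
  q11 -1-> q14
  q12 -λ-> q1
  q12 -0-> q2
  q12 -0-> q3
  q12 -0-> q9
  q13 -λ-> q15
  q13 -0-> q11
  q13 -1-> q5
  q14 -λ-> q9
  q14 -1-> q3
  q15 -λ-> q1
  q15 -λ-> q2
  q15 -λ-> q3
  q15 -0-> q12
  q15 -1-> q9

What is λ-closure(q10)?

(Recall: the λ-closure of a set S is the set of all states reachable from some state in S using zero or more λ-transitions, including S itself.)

{q1, q2, q3, q9, q10, q12, q13, q14, q15}

Start with {q10}.
From q10 via λ: add q13.
From q13 via λ: add q15.
From q15 via λ: add q1, q2, q3.
From q1 via λ: add q14.
From q2 via λ: add q12.
From q14 via λ: add q9.
No new states can be added; the closed set is {q1, q2, q3, q9, q10, q12, q13, q14, q15}.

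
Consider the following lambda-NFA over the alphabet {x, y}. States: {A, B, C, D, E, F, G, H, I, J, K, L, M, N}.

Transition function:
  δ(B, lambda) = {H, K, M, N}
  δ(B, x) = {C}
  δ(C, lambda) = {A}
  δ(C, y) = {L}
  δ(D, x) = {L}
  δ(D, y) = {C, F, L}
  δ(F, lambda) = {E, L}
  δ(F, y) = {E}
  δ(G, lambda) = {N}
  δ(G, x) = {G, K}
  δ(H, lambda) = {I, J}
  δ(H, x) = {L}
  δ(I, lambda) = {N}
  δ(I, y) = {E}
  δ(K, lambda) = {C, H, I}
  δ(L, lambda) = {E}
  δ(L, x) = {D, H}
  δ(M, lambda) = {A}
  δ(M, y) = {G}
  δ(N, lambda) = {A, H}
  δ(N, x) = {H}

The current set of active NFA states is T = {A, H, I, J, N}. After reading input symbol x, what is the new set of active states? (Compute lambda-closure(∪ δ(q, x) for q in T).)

H on x → {L}.
N on x → {H}.
No x-transition from A, I, J.
Union after reading x: {H, L}.
Now take the lambda-closure:
From H via lambda: add I, J.
From L via lambda: add E.
From I via lambda: add N.
From N via lambda: add A.
No new states can be added; the closed set is {A, E, H, I, J, L, N}.

{A, E, H, I, J, L, N}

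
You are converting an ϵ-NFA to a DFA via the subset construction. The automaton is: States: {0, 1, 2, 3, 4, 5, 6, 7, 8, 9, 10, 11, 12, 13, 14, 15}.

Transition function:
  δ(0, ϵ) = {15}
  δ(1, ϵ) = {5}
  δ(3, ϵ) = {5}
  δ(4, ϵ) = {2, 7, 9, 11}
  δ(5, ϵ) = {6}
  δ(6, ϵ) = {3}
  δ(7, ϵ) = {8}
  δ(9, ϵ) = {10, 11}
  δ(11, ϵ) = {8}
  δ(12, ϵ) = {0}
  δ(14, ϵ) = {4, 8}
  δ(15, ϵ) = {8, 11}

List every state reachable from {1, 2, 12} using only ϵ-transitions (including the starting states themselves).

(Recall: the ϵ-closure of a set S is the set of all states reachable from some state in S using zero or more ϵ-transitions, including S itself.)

Start with {1, 2, 12}.
From 1 via ϵ: add 5.
From 12 via ϵ: add 0.
From 0 via ϵ: add 15.
From 5 via ϵ: add 6.
From 6 via ϵ: add 3.
From 15 via ϵ: add 8, 11.
No new states can be added; the closed set is {0, 1, 2, 3, 5, 6, 8, 11, 12, 15}.

{0, 1, 2, 3, 5, 6, 8, 11, 12, 15}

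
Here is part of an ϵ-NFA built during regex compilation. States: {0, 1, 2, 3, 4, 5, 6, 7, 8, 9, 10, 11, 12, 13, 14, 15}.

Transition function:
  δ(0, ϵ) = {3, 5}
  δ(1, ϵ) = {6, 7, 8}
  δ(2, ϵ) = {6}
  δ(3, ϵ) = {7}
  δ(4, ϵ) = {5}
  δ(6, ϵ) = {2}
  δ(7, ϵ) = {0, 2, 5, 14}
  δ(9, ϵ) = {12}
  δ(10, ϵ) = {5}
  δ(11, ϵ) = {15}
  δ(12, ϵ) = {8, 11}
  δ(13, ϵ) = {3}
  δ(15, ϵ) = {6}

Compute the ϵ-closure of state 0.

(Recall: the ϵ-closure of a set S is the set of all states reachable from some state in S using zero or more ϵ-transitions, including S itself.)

{0, 2, 3, 5, 6, 7, 14}

Start with {0}.
From 0 via ϵ: add 3, 5.
From 3 via ϵ: add 7.
From 7 via ϵ: add 2, 14.
From 2 via ϵ: add 6.
No new states can be added; the closed set is {0, 2, 3, 5, 6, 7, 14}.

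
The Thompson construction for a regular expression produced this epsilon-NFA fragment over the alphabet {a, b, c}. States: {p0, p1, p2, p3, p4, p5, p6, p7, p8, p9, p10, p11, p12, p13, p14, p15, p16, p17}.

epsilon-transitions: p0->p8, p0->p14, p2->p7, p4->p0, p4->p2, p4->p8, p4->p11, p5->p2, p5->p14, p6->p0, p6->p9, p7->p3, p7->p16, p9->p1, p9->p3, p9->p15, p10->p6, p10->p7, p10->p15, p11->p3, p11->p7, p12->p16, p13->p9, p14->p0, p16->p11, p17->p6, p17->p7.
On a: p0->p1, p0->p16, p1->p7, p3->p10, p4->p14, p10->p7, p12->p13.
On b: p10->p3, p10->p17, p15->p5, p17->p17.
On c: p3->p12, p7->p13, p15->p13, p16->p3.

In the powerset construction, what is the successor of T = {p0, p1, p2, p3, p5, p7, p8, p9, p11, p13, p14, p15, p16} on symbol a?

p0 on a → {p1, p16}.
p1 on a → {p7}.
p3 on a → {p10}.
No a-transition from p2, p5, p7, p8, p9, p11, p13, p14, p15, p16.
Union after reading a: {p1, p7, p10, p16}.
Now take the epsilon-closure:
From p7 via epsilon: add p3.
From p10 via epsilon: add p6, p15.
From p16 via epsilon: add p11.
From p6 via epsilon: add p0, p9.
From p0 via epsilon: add p8, p14.
No new states can be added; the closed set is {p0, p1, p3, p6, p7, p8, p9, p10, p11, p14, p15, p16}.

{p0, p1, p3, p6, p7, p8, p9, p10, p11, p14, p15, p16}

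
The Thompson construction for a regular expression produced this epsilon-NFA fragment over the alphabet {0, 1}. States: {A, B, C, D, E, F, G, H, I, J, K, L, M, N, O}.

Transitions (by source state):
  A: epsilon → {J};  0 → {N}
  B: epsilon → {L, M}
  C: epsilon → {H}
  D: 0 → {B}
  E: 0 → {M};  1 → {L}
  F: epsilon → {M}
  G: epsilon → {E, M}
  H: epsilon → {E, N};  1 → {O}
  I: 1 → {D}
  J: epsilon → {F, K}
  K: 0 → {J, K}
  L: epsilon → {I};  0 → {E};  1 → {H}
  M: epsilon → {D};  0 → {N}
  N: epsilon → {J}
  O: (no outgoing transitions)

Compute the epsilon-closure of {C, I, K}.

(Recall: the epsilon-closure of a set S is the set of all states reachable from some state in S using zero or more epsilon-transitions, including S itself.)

{C, D, E, F, H, I, J, K, M, N}

Start with {C, I, K}.
From C via epsilon: add H.
From H via epsilon: add E, N.
From N via epsilon: add J.
From J via epsilon: add F.
From F via epsilon: add M.
From M via epsilon: add D.
No new states can be added; the closed set is {C, D, E, F, H, I, J, K, M, N}.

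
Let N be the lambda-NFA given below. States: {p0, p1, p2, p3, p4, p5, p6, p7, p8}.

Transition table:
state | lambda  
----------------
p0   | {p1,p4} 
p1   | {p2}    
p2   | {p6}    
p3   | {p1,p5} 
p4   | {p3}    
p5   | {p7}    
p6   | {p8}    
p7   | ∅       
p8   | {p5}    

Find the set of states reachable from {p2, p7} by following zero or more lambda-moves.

Start with {p2, p7}.
From p2 via lambda: add p6.
From p6 via lambda: add p8.
From p8 via lambda: add p5.
No new states can be added; the closed set is {p2, p5, p6, p7, p8}.

{p2, p5, p6, p7, p8}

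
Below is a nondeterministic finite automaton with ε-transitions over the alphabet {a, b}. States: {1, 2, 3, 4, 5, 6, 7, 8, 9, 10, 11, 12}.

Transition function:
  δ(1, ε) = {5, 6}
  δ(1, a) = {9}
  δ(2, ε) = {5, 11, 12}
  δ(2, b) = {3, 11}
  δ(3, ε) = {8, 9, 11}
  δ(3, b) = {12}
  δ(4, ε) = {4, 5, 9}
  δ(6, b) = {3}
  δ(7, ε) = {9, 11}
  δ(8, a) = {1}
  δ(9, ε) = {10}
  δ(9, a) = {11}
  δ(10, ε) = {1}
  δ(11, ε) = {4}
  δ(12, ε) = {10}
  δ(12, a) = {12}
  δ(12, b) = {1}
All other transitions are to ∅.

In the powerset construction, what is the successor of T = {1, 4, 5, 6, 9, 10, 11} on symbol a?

{1, 4, 5, 6, 9, 10, 11}

1 on a → {9}.
9 on a → {11}.
No a-transition from 4, 5, 6, 10, 11.
Union after reading a: {9, 11}.
Now take the ε-closure:
From 9 via ε: add 10.
From 11 via ε: add 4.
From 4 via ε: add 5.
From 10 via ε: add 1.
From 1 via ε: add 6.
No new states can be added; the closed set is {1, 4, 5, 6, 9, 10, 11}.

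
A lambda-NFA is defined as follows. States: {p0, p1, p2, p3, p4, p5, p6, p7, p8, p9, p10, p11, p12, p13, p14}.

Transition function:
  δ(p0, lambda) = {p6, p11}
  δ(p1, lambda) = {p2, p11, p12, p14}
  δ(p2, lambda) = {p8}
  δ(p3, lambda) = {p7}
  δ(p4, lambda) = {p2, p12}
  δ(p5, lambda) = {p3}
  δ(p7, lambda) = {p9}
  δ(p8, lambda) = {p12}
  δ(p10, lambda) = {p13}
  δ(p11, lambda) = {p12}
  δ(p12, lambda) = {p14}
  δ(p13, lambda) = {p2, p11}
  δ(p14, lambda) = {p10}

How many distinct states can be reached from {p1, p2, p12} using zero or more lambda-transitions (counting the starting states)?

Start with {p1, p2, p12}.
From p1 via lambda: add p11, p14.
From p2 via lambda: add p8.
From p14 via lambda: add p10.
From p10 via lambda: add p13.
lambda-closure = {p1, p2, p8, p10, p11, p12, p13, p14}, which has 8 states.

8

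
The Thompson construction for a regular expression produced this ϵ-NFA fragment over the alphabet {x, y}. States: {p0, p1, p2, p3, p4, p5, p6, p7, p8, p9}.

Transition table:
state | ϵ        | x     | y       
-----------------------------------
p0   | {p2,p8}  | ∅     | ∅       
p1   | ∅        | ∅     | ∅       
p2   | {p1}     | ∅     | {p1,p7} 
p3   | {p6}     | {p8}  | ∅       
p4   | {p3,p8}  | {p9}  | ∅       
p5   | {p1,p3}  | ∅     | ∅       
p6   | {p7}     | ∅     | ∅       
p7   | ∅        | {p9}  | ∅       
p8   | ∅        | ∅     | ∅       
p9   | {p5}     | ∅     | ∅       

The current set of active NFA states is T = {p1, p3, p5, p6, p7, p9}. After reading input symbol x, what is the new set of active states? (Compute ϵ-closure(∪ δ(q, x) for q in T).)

{p1, p3, p5, p6, p7, p8, p9}

p3 on x → {p8}.
p7 on x → {p9}.
No x-transition from p1, p5, p6, p9.
Union after reading x: {p8, p9}.
Now take the ϵ-closure:
From p9 via ϵ: add p5.
From p5 via ϵ: add p1, p3.
From p3 via ϵ: add p6.
From p6 via ϵ: add p7.
No new states can be added; the closed set is {p1, p3, p5, p6, p7, p8, p9}.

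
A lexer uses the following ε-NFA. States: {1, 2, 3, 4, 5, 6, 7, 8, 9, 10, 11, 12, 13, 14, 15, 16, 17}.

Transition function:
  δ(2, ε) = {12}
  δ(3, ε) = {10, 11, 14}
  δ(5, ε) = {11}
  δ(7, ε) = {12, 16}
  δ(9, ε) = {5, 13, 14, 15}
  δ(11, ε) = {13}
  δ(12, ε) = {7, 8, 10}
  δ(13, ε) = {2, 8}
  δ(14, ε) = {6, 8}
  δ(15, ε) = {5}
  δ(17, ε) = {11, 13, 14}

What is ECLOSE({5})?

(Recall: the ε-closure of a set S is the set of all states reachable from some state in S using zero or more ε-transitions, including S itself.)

Start with {5}.
From 5 via ε: add 11.
From 11 via ε: add 13.
From 13 via ε: add 2, 8.
From 2 via ε: add 12.
From 12 via ε: add 7, 10.
From 7 via ε: add 16.
No new states can be added; the closed set is {2, 5, 7, 8, 10, 11, 12, 13, 16}.

{2, 5, 7, 8, 10, 11, 12, 13, 16}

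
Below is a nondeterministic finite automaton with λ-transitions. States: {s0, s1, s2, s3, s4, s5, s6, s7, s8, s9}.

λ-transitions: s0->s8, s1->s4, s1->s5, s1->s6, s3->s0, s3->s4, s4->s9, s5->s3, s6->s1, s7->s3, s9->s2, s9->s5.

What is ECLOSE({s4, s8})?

Start with {s4, s8}.
From s4 via λ: add s9.
From s9 via λ: add s2, s5.
From s5 via λ: add s3.
From s3 via λ: add s0.
No new states can be added; the closed set is {s0, s2, s3, s4, s5, s8, s9}.

{s0, s2, s3, s4, s5, s8, s9}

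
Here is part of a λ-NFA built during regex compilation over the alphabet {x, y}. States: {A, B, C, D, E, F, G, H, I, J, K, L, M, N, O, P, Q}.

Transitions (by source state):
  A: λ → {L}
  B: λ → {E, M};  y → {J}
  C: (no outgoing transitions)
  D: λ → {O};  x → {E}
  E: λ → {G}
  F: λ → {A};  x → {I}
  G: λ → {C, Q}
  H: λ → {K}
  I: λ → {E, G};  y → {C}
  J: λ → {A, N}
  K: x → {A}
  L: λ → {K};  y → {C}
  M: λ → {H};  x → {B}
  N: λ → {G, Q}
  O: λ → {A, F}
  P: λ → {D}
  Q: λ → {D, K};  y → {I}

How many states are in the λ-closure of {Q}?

Start with {Q}.
From Q via λ: add D, K.
From D via λ: add O.
From O via λ: add A, F.
From A via λ: add L.
λ-closure = {A, D, F, K, L, O, Q}, which has 7 states.

7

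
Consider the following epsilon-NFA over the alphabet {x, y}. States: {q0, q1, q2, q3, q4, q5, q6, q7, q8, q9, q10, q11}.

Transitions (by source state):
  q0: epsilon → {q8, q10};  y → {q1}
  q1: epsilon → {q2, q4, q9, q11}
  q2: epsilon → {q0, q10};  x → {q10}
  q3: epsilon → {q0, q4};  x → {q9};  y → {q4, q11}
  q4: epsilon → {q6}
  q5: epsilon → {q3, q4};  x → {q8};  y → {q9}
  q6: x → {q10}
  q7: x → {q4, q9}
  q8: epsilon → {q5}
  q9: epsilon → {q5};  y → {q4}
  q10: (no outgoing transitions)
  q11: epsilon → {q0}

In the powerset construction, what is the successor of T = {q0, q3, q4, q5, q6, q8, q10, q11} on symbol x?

{q0, q3, q4, q5, q6, q8, q9, q10}

q3 on x → {q9}.
q5 on x → {q8}.
q6 on x → {q10}.
No x-transition from q0, q4, q8, q10, q11.
Union after reading x: {q8, q9, q10}.
Now take the epsilon-closure:
From q8 via epsilon: add q5.
From q5 via epsilon: add q3, q4.
From q3 via epsilon: add q0.
From q4 via epsilon: add q6.
No new states can be added; the closed set is {q0, q3, q4, q5, q6, q8, q9, q10}.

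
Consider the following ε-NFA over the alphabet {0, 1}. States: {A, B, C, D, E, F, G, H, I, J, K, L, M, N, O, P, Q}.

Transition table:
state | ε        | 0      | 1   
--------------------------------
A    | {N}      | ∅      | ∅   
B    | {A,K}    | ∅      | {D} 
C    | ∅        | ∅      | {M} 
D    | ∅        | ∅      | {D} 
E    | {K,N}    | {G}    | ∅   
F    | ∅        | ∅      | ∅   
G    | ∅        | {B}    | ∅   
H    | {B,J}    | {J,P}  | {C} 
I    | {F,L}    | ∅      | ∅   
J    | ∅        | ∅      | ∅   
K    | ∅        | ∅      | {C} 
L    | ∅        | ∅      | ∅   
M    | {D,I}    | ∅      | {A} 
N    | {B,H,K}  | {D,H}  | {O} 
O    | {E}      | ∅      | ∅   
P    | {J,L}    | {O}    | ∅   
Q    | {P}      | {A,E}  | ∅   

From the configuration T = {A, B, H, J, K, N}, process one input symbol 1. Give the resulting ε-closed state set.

B on 1 → {D}.
H on 1 → {C}.
K on 1 → {C}.
N on 1 → {O}.
No 1-transition from A, J.
Union after reading 1: {C, D, O}.
Now take the ε-closure:
From O via ε: add E.
From E via ε: add K, N.
From N via ε: add B, H.
From B via ε: add A.
From H via ε: add J.
No new states can be added; the closed set is {A, B, C, D, E, H, J, K, N, O}.

{A, B, C, D, E, H, J, K, N, O}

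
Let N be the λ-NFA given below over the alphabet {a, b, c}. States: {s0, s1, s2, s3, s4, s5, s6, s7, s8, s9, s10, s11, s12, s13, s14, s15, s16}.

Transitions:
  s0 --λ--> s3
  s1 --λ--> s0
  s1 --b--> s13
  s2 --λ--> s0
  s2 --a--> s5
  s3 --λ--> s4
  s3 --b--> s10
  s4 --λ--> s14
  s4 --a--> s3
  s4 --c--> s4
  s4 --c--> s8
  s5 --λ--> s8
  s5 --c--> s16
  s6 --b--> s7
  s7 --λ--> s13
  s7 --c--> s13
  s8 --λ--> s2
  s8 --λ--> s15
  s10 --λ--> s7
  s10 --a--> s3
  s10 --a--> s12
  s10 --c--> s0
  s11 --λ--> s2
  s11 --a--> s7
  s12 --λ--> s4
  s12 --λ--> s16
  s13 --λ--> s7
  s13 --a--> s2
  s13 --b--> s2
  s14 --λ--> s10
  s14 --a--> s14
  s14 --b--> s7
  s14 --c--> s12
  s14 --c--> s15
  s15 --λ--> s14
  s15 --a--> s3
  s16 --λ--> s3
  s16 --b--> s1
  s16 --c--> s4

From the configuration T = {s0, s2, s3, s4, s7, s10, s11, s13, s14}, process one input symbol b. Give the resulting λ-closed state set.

{s0, s2, s3, s4, s7, s10, s13, s14}

s3 on b → {s10}.
s13 on b → {s2}.
s14 on b → {s7}.
No b-transition from s0, s2, s4, s7, s10, s11.
Union after reading b: {s2, s7, s10}.
Now take the λ-closure:
From s2 via λ: add s0.
From s7 via λ: add s13.
From s0 via λ: add s3.
From s3 via λ: add s4.
From s4 via λ: add s14.
No new states can be added; the closed set is {s0, s2, s3, s4, s7, s10, s13, s14}.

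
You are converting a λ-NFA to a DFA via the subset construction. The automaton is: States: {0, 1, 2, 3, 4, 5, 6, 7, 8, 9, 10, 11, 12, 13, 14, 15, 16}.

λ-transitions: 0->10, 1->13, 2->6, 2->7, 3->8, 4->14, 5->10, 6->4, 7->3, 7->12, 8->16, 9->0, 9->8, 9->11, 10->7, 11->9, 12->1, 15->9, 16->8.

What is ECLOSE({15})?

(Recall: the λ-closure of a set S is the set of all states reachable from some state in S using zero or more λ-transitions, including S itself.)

{0, 1, 3, 7, 8, 9, 10, 11, 12, 13, 15, 16}

Start with {15}.
From 15 via λ: add 9.
From 9 via λ: add 0, 8, 11.
From 0 via λ: add 10.
From 8 via λ: add 16.
From 10 via λ: add 7.
From 7 via λ: add 3, 12.
From 12 via λ: add 1.
From 1 via λ: add 13.
No new states can be added; the closed set is {0, 1, 3, 7, 8, 9, 10, 11, 12, 13, 15, 16}.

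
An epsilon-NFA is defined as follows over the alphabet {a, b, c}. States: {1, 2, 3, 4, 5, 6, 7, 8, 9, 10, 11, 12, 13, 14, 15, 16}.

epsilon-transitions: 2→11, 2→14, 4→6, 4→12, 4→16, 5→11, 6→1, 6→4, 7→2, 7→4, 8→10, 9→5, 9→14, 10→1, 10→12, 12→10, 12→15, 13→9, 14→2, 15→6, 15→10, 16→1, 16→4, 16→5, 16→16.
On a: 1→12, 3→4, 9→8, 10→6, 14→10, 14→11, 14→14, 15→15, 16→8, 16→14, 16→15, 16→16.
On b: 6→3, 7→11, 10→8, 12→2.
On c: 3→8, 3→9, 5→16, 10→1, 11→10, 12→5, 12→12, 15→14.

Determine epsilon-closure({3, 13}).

Start with {3, 13}.
From 13 via epsilon: add 9.
From 9 via epsilon: add 5, 14.
From 5 via epsilon: add 11.
From 14 via epsilon: add 2.
No new states can be added; the closed set is {2, 3, 5, 9, 11, 13, 14}.

{2, 3, 5, 9, 11, 13, 14}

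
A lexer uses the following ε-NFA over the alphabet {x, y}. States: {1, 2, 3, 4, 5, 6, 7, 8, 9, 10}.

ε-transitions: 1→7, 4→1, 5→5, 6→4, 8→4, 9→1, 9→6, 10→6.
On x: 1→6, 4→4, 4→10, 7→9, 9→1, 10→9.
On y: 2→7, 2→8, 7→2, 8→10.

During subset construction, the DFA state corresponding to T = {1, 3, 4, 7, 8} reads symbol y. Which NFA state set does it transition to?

7 on y → {2}.
8 on y → {10}.
No y-transition from 1, 3, 4.
Union after reading y: {2, 10}.
Now take the ε-closure:
From 10 via ε: add 6.
From 6 via ε: add 4.
From 4 via ε: add 1.
From 1 via ε: add 7.
No new states can be added; the closed set is {1, 2, 4, 6, 7, 10}.

{1, 2, 4, 6, 7, 10}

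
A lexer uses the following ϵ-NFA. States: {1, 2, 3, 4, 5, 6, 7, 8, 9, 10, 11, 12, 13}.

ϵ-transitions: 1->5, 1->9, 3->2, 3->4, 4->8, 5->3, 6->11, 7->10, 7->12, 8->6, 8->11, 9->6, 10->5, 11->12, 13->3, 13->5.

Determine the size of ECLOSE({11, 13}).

9

Start with {11, 13}.
From 11 via ϵ: add 12.
From 13 via ϵ: add 3, 5.
From 3 via ϵ: add 2, 4.
From 4 via ϵ: add 8.
From 8 via ϵ: add 6.
ϵ-closure = {2, 3, 4, 5, 6, 8, 11, 12, 13}, which has 9 states.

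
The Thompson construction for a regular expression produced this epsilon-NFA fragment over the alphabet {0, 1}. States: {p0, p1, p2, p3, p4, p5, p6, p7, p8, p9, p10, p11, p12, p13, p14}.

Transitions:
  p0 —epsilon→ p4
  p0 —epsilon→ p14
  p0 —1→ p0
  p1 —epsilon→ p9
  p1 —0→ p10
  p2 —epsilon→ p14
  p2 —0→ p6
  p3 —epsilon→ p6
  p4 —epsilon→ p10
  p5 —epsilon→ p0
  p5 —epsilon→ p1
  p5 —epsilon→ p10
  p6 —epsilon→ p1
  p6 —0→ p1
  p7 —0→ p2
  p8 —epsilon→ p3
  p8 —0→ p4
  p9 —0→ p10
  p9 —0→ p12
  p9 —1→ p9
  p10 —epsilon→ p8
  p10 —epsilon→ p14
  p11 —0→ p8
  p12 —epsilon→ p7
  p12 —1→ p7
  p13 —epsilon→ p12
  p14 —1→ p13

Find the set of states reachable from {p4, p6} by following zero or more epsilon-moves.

{p1, p3, p4, p6, p8, p9, p10, p14}

Start with {p4, p6}.
From p4 via epsilon: add p10.
From p6 via epsilon: add p1.
From p1 via epsilon: add p9.
From p10 via epsilon: add p8, p14.
From p8 via epsilon: add p3.
No new states can be added; the closed set is {p1, p3, p4, p6, p8, p9, p10, p14}.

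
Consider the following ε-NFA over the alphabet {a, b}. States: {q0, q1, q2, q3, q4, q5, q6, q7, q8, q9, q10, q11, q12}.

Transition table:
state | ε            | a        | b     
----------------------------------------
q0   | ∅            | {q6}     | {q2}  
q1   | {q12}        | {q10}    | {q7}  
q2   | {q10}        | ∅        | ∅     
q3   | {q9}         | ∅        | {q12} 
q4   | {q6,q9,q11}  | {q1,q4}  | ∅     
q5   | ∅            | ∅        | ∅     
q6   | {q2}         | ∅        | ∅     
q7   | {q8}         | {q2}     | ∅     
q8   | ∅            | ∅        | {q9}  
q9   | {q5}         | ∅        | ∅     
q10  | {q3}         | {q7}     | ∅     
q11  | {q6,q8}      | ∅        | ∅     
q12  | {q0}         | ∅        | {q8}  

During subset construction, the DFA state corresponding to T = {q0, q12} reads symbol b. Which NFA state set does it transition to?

{q2, q3, q5, q8, q9, q10}

q0 on b → {q2}.
q12 on b → {q8}.
Union after reading b: {q2, q8}.
Now take the ε-closure:
From q2 via ε: add q10.
From q10 via ε: add q3.
From q3 via ε: add q9.
From q9 via ε: add q5.
No new states can be added; the closed set is {q2, q3, q5, q8, q9, q10}.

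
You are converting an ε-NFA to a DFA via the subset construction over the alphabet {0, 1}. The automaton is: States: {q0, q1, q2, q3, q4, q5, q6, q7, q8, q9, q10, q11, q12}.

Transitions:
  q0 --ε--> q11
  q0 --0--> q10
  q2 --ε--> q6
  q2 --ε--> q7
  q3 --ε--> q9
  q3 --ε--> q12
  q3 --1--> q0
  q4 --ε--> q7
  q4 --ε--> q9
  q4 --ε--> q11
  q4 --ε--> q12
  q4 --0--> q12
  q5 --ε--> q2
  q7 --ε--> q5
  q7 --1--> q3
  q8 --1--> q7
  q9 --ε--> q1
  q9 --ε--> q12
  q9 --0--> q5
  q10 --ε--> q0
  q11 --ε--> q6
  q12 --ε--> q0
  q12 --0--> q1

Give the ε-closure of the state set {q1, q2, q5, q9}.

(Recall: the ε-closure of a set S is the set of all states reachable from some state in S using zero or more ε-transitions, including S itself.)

Start with {q1, q2, q5, q9}.
From q2 via ε: add q6, q7.
From q9 via ε: add q12.
From q12 via ε: add q0.
From q0 via ε: add q11.
No new states can be added; the closed set is {q0, q1, q2, q5, q6, q7, q9, q11, q12}.

{q0, q1, q2, q5, q6, q7, q9, q11, q12}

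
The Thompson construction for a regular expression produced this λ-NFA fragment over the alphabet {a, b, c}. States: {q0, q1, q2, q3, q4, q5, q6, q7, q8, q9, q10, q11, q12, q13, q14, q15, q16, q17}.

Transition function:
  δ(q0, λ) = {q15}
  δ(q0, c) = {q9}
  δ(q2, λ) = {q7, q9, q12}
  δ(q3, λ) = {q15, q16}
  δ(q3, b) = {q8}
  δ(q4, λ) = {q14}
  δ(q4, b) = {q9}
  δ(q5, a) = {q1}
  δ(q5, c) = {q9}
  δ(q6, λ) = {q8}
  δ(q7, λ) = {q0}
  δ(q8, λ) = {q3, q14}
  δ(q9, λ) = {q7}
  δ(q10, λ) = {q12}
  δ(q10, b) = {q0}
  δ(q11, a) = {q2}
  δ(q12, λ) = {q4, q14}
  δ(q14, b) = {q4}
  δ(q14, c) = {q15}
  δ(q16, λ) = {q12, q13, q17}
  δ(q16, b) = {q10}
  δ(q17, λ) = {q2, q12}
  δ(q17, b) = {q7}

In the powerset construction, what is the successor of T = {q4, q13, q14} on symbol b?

{q0, q4, q7, q9, q14, q15}

q4 on b → {q9}.
q14 on b → {q4}.
No b-transition from q13.
Union after reading b: {q4, q9}.
Now take the λ-closure:
From q4 via λ: add q14.
From q9 via λ: add q7.
From q7 via λ: add q0.
From q0 via λ: add q15.
No new states can be added; the closed set is {q0, q4, q7, q9, q14, q15}.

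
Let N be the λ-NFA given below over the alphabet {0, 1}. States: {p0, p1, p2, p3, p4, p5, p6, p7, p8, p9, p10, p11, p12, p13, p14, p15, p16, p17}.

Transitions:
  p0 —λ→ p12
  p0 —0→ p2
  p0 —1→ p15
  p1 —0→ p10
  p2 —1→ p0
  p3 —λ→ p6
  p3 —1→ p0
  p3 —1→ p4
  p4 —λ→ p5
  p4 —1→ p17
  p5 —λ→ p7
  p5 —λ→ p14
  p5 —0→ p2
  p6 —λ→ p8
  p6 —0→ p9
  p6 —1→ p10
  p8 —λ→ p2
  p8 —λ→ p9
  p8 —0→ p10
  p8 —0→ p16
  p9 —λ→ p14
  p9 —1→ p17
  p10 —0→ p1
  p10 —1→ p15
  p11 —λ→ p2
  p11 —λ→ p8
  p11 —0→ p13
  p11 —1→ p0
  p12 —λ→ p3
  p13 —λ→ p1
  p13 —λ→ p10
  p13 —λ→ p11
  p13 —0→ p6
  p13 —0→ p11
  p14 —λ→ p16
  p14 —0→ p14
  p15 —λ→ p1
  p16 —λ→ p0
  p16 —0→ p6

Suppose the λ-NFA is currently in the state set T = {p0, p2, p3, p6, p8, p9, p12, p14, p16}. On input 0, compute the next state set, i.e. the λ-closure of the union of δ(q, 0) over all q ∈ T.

p0 on 0 → {p2}.
p6 on 0 → {p9}.
p8 on 0 → {p10, p16}.
p14 on 0 → {p14}.
p16 on 0 → {p6}.
No 0-transition from p2, p3, p9, p12.
Union after reading 0: {p2, p6, p9, p10, p14, p16}.
Now take the λ-closure:
From p6 via λ: add p8.
From p16 via λ: add p0.
From p0 via λ: add p12.
From p12 via λ: add p3.
No new states can be added; the closed set is {p0, p2, p3, p6, p8, p9, p10, p12, p14, p16}.

{p0, p2, p3, p6, p8, p9, p10, p12, p14, p16}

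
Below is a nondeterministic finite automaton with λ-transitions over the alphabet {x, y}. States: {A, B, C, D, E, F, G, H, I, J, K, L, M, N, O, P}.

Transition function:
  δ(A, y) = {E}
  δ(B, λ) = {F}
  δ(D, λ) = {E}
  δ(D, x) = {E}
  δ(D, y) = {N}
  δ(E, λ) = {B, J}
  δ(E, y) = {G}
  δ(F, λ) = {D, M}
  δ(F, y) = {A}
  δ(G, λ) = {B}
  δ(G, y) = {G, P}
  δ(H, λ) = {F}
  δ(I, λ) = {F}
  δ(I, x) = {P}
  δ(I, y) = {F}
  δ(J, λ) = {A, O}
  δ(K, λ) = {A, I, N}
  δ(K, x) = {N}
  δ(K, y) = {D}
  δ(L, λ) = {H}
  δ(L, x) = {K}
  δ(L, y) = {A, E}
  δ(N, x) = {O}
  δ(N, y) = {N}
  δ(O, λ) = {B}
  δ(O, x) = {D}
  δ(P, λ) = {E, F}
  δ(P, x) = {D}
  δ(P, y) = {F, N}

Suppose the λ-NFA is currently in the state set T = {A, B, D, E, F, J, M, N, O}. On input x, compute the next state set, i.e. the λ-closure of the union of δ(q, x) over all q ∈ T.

{A, B, D, E, F, J, M, O}

D on x → {E}.
N on x → {O}.
O on x → {D}.
No x-transition from A, B, E, F, J, M.
Union after reading x: {D, E, O}.
Now take the λ-closure:
From E via λ: add B, J.
From B via λ: add F.
From J via λ: add A.
From F via λ: add M.
No new states can be added; the closed set is {A, B, D, E, F, J, M, O}.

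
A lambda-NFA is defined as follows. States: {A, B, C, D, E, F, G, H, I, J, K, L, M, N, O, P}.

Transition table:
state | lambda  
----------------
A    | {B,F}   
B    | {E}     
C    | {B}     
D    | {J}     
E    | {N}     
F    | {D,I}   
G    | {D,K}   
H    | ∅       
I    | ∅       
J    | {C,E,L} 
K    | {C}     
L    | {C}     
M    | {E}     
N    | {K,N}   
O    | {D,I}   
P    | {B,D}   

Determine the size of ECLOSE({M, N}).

6

Start with {M, N}.
From M via lambda: add E.
From N via lambda: add K.
From K via lambda: add C.
From C via lambda: add B.
lambda-closure = {B, C, E, K, M, N}, which has 6 states.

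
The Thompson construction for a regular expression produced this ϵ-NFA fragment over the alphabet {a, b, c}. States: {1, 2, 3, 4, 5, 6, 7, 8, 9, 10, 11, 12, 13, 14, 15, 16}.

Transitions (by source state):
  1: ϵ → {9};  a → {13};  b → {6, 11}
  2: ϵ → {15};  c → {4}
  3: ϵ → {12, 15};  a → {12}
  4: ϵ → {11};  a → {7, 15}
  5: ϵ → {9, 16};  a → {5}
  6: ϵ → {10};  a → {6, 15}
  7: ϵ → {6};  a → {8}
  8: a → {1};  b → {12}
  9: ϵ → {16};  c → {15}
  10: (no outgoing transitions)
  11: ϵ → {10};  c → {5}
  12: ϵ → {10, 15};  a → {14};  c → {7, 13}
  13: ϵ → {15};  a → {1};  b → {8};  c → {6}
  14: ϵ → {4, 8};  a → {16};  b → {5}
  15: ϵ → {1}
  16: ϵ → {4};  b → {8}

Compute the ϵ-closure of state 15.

{1, 4, 9, 10, 11, 15, 16}

Start with {15}.
From 15 via ϵ: add 1.
From 1 via ϵ: add 9.
From 9 via ϵ: add 16.
From 16 via ϵ: add 4.
From 4 via ϵ: add 11.
From 11 via ϵ: add 10.
No new states can be added; the closed set is {1, 4, 9, 10, 11, 15, 16}.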